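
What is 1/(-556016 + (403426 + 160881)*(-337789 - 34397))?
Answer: -1/210027721118 ≈ -4.7613e-12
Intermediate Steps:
1/(-556016 + (403426 + 160881)*(-337789 - 34397)) = 1/(-556016 + 564307*(-372186)) = 1/(-556016 - 210027165102) = 1/(-210027721118) = -1/210027721118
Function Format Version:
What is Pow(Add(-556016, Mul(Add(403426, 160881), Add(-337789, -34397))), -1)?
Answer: Rational(-1, 210027721118) ≈ -4.7613e-12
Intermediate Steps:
Pow(Add(-556016, Mul(Add(403426, 160881), Add(-337789, -34397))), -1) = Pow(Add(-556016, Mul(564307, -372186)), -1) = Pow(Add(-556016, -210027165102), -1) = Pow(-210027721118, -1) = Rational(-1, 210027721118)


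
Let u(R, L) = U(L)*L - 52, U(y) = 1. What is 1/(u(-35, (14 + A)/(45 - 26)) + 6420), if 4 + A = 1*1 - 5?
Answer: 19/120998 ≈ 0.00015703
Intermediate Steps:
A = -8 (A = -4 + (1*1 - 5) = -4 + (1 - 5) = -4 - 4 = -8)
u(R, L) = -52 + L (u(R, L) = 1*L - 52 = L - 52 = -52 + L)
1/(u(-35, (14 + A)/(45 - 26)) + 6420) = 1/((-52 + (14 - 8)/(45 - 26)) + 6420) = 1/((-52 + 6/19) + 6420) = 1/(-982/19 + 6420) = 1/(120998/19) = 19/120998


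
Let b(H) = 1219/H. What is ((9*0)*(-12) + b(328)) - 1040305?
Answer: -341218821/328 ≈ -1.0403e+6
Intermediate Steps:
((9*0)*(-12) + b(328)) - 1040305 = ((9*0)*(-12) + 1219/328) - 1040305 = (0*(-12) + 1219*(1/328)) - 1040305 = (0 + 1219/328) - 1040305 = 1219/328 - 1040305 = -341218821/328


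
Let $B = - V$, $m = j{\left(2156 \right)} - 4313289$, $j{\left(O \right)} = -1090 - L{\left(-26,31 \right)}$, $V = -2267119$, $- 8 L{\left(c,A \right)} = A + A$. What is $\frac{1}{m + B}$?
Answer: $- \frac{4}{8189009} \approx -4.8846 \cdot 10^{-7}$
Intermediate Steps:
$L{\left(c,A \right)} = - \frac{A}{4}$ ($L{\left(c,A \right)} = - \frac{A + A}{8} = - \frac{2 A}{8} = - \frac{A}{4}$)
$j{\left(O \right)} = - \frac{4329}{4}$ ($j{\left(O \right)} = -1090 - \left(- \frac{1}{4}\right) 31 = -1090 - - \frac{31}{4} = -1090 + \frac{31}{4} = - \frac{4329}{4}$)
$m = - \frac{17257485}{4}$ ($m = - \frac{4329}{4} - 4313289 = - \frac{17257485}{4} \approx -4.3144 \cdot 10^{6}$)
$B = 2267119$ ($B = \left(-1\right) \left(-2267119\right) = 2267119$)
$\frac{1}{m + B} = \frac{1}{- \frac{17257485}{4} + 2267119} = \frac{1}{- \frac{8189009}{4}} = - \frac{4}{8189009}$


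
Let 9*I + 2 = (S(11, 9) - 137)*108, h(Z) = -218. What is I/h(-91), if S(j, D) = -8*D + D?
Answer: 10801/981 ≈ 11.010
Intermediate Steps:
S(j, D) = -7*D
I = -21602/9 (I = -2/9 + ((-7*9 - 137)*108)/9 = -2/9 + ((-63 - 137)*108)/9 = -2/9 + (-200*108)/9 = -2/9 + (⅑)*(-21600) = -2/9 - 2400 = -21602/9 ≈ -2400.2)
I/h(-91) = -21602/9/(-218) = -21602/9*(-1/218) = 10801/981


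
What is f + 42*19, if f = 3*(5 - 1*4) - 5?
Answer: 796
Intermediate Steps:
f = -2 (f = 3*(5 - 4) - 5 = 3*1 - 5 = 3 - 5 = -2)
f + 42*19 = -2 + 42*19 = -2 + 798 = 796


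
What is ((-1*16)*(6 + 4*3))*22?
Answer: -6336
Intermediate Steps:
((-1*16)*(6 + 4*3))*22 = -16*(6 + 12)*22 = -16*18*22 = -288*22 = -6336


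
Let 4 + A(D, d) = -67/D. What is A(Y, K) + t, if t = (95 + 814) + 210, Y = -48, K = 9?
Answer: 53587/48 ≈ 1116.4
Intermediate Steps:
A(D, d) = -4 - 67/D
t = 1119 (t = 909 + 210 = 1119)
A(Y, K) + t = (-4 - 67/(-48)) + 1119 = (-4 - 67*(-1/48)) + 1119 = (-4 + 67/48) + 1119 = -125/48 + 1119 = 53587/48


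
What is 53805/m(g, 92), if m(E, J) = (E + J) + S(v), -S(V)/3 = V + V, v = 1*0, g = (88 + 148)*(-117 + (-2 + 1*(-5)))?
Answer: -1055/572 ≈ -1.8444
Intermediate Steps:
g = -29264 (g = 236*(-117 + (-2 - 5)) = 236*(-117 - 7) = 236*(-124) = -29264)
v = 0
S(V) = -6*V (S(V) = -3*(V + V) = -6*V)
m(E, J) = E + J (m(E, J) = (E + J) - 6*0 = (E + J) + 0 = E + J)
53805/m(g, 92) = 53805/(-29264 + 92) = 53805/(-29172) = 53805*(-1/29172) = -1055/572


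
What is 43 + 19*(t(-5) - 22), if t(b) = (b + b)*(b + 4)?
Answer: -185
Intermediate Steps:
t(b) = 2*b*(4 + b) (t(b) = (2*b)*(4 + b) = 2*b*(4 + b))
43 + 19*(t(-5) - 22) = 43 + 19*(2*(-5)*(4 - 5) - 22) = 43 + 19*(2*(-5)*(-1) - 22) = 43 + 19*(10 - 22) = 43 + 19*(-12) = 43 - 228 = -185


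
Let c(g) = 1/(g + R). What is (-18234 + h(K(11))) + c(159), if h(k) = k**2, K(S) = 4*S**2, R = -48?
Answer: 23978443/111 ≈ 2.1602e+5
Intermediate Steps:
c(g) = 1/(-48 + g) (c(g) = 1/(g - 48) = 1/(-48 + g))
(-18234 + h(K(11))) + c(159) = (-18234 + (4*11**2)**2) + 1/(-48 + 159) = (-18234 + (4*121)**2) + 1/111 = (-18234 + 484**2) + 1/111 = (-18234 + 234256) + 1/111 = 216022 + 1/111 = 23978443/111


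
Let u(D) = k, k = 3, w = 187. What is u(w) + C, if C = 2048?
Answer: 2051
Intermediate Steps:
u(D) = 3
u(w) + C = 3 + 2048 = 2051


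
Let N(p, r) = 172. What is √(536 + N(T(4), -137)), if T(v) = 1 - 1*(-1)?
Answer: 2*√177 ≈ 26.608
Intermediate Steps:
T(v) = 2 (T(v) = 1 + 1 = 2)
√(536 + N(T(4), -137)) = √(536 + 172) = √708 = 2*√177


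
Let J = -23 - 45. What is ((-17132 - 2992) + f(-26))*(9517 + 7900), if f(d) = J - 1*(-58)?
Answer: -350673878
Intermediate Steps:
J = -68
f(d) = -10 (f(d) = -68 - 1*(-58) = -68 + 58 = -10)
((-17132 - 2992) + f(-26))*(9517 + 7900) = ((-17132 - 2992) - 10)*(9517 + 7900) = (-20124 - 10)*17417 = -20134*17417 = -350673878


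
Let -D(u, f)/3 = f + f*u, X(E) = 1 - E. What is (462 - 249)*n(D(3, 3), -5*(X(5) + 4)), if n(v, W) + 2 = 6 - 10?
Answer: -1278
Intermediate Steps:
D(u, f) = -3*f - 3*f*u (D(u, f) = -3*(f + f*u) = -3*f - 3*f*u)
n(v, W) = -6 (n(v, W) = -2 + (6 - 10) = -2 - 4 = -6)
(462 - 249)*n(D(3, 3), -5*(X(5) + 4)) = (462 - 249)*(-6) = 213*(-6) = -1278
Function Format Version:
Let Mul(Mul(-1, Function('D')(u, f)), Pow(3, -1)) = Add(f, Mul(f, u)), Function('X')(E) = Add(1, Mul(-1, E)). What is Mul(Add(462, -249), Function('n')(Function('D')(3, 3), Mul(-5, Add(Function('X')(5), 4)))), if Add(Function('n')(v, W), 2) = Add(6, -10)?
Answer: -1278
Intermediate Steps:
Function('D')(u, f) = Add(Mul(-3, f), Mul(-3, f, u)) (Function('D')(u, f) = Mul(-3, Add(f, Mul(f, u))) = Add(Mul(-3, f), Mul(-3, f, u)))
Function('n')(v, W) = -6 (Function('n')(v, W) = Add(-2, Add(6, -10)) = Add(-2, -4) = -6)
Mul(Add(462, -249), Function('n')(Function('D')(3, 3), Mul(-5, Add(Function('X')(5), 4)))) = Mul(Add(462, -249), -6) = Mul(213, -6) = -1278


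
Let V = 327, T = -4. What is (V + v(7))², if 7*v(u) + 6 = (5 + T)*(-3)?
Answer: 5198400/49 ≈ 1.0609e+5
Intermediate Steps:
v(u) = -9/7 (v(u) = -6/7 + ((5 - 4)*(-3))/7 = -6/7 + (1*(-3))/7 = -6/7 + (⅐)*(-3) = -6/7 - 3/7 = -9/7)
(V + v(7))² = (327 - 9/7)² = (2280/7)² = 5198400/49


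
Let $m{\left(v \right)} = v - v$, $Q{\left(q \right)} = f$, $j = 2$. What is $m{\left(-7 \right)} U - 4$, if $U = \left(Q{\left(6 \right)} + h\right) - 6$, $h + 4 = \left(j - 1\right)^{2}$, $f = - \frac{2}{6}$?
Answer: $-4$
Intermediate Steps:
$f = - \frac{1}{3}$ ($f = \left(-2\right) \frac{1}{6} = - \frac{1}{3} \approx -0.33333$)
$Q{\left(q \right)} = - \frac{1}{3}$
$m{\left(v \right)} = 0$
$h = -3$ ($h = -4 + \left(2 - 1\right)^{2} = -4 + 1^{2} = -4 + 1 = -3$)
$U = - \frac{28}{3}$ ($U = \left(- \frac{1}{3} - 3\right) - 6 = - \frac{10}{3} - 6 = - \frac{28}{3} \approx -9.3333$)
$m{\left(-7 \right)} U - 4 = 0 \left(- \frac{28}{3}\right) - 4 = 0 - 4 = -4$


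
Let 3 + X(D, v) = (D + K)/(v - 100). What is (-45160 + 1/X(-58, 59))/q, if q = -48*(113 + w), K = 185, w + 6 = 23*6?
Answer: 76803/20000 ≈ 3.8401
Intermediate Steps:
w = 132 (w = -6 + 23*6 = -6 + 138 = 132)
X(D, v) = -3 + (185 + D)/(-100 + v) (X(D, v) = -3 + (D + 185)/(v - 100) = -3 + (185 + D)/(-100 + v))
q = -11760 (q = -48*(113 + 132) = -48*245 = -11760)
(-45160 + 1/X(-58, 59))/q = (-45160 + 1/((485 - 58 - 3*59)/(-100 + 59)))/(-11760) = (-45160 + 1/((485 - 58 - 177)/(-41)))*(-1/11760) = (-45160 + 1/(-1/41*250))*(-1/11760) = (-45160 + 1/(-250/41))*(-1/11760) = (-45160 - 41/250)*(-1/11760) = -11290041/250*(-1/11760) = 76803/20000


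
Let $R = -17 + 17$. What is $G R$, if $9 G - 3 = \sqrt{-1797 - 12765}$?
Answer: $0$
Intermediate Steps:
$G = \frac{1}{3} + \frac{i \sqrt{1618}}{3}$ ($G = \frac{1}{3} + \frac{\sqrt{-1797 - 12765}}{9} = \frac{1}{3} + \frac{\sqrt{-14562}}{9} = \frac{1}{3} + \frac{3 i \sqrt{1618}}{9} = \frac{1}{3} + \frac{i \sqrt{1618}}{3} \approx 0.33333 + 13.408 i$)
$R = 0$
$G R = \left(\frac{1}{3} + \frac{i \sqrt{1618}}{3}\right) 0 = 0$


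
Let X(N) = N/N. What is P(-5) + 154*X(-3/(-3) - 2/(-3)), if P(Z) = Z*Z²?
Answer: 29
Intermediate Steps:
P(Z) = Z³
X(N) = 1
P(-5) + 154*X(-3/(-3) - 2/(-3)) = (-5)³ + 154*1 = -125 + 154 = 29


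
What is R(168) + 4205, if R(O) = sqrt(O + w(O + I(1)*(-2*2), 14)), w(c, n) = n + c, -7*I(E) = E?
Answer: 4205 + sqrt(17178)/7 ≈ 4223.7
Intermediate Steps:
I(E) = -E/7
w(c, n) = c + n
R(O) = sqrt(102/7 + 2*O) (R(O) = sqrt(O + ((O + (-1/7*1)*(-2*2)) + 14)) = sqrt(O + ((O - 1/7*(-4)) + 14)) = sqrt(O + ((O + 4/7) + 14)) = sqrt(O + ((4/7 + O) + 14)) = sqrt(O + (102/7 + O)) = sqrt(102/7 + 2*O))
R(168) + 4205 = sqrt(714 + 98*168)/7 + 4205 = sqrt(714 + 16464)/7 + 4205 = sqrt(17178)/7 + 4205 = 4205 + sqrt(17178)/7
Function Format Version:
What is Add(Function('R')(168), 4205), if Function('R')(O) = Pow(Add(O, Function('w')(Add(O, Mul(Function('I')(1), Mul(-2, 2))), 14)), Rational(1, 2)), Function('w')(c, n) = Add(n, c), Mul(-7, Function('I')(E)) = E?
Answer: Add(4205, Mul(Rational(1, 7), Pow(17178, Rational(1, 2)))) ≈ 4223.7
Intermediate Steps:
Function('I')(E) = Mul(Rational(-1, 7), E)
Function('w')(c, n) = Add(c, n)
Function('R')(O) = Pow(Add(Rational(102, 7), Mul(2, O)), Rational(1, 2)) (Function('R')(O) = Pow(Add(O, Add(Add(O, Mul(Mul(Rational(-1, 7), 1), Mul(-2, 2))), 14)), Rational(1, 2)) = Pow(Add(O, Add(Add(O, Mul(Rational(-1, 7), -4)), 14)), Rational(1, 2)) = Pow(Add(O, Add(Add(O, Rational(4, 7)), 14)), Rational(1, 2)) = Pow(Add(O, Add(Add(Rational(4, 7), O), 14)), Rational(1, 2)) = Pow(Add(O, Add(Rational(102, 7), O)), Rational(1, 2)) = Pow(Add(Rational(102, 7), Mul(2, O)), Rational(1, 2)))
Add(Function('R')(168), 4205) = Add(Mul(Rational(1, 7), Pow(Add(714, Mul(98, 168)), Rational(1, 2))), 4205) = Add(Mul(Rational(1, 7), Pow(Add(714, 16464), Rational(1, 2))), 4205) = Add(Mul(Rational(1, 7), Pow(17178, Rational(1, 2))), 4205) = Add(4205, Mul(Rational(1, 7), Pow(17178, Rational(1, 2))))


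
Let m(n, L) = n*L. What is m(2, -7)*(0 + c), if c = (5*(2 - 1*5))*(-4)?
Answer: -840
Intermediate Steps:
c = 60 (c = (5*(2 - 5))*(-4) = (5*(-3))*(-4) = -15*(-4) = 60)
m(n, L) = L*n
m(2, -7)*(0 + c) = (-7*2)*(0 + 60) = -14*60 = -840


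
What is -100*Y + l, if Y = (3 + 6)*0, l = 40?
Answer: 40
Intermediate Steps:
Y = 0 (Y = 9*0 = 0)
-100*Y + l = -100*0 + 40 = 0 + 40 = 40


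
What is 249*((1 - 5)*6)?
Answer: -5976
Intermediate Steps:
249*((1 - 5)*6) = 249*(-4*6) = 249*(-24) = -5976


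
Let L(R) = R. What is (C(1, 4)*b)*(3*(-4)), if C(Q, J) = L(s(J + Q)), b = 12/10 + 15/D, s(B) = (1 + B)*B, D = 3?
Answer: -2232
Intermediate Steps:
s(B) = B*(1 + B)
b = 31/5 (b = 12/10 + 15/3 = 12*(1/10) + 15*(1/3) = 6/5 + 5 = 31/5 ≈ 6.2000)
C(Q, J) = (J + Q)*(1 + J + Q) (C(Q, J) = (J + Q)*(1 + (J + Q)) = (J + Q)*(1 + J + Q))
(C(1, 4)*b)*(3*(-4)) = (((4 + 1)*(1 + 4 + 1))*(31/5))*(3*(-4)) = ((5*6)*(31/5))*(-12) = (30*(31/5))*(-12) = 186*(-12) = -2232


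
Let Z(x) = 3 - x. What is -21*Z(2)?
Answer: -21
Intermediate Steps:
-21*Z(2) = -21*(3 - 1*2) = -21*(3 - 2) = -21*1 = -21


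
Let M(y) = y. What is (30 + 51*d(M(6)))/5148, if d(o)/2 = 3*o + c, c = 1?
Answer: 164/429 ≈ 0.38228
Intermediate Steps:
d(o) = 2 + 6*o (d(o) = 2*(3*o + 1) = 2*(1 + 3*o) = 2 + 6*o)
(30 + 51*d(M(6)))/5148 = (30 + 51*(2 + 6*6))/5148 = (30 + 51*(2 + 36))*(1/5148) = (30 + 51*38)*(1/5148) = (30 + 1938)*(1/5148) = 1968*(1/5148) = 164/429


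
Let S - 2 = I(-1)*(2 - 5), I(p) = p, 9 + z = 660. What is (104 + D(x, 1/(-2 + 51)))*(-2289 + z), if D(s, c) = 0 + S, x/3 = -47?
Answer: -178542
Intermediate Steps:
z = 651 (z = -9 + 660 = 651)
S = 5 (S = 2 - (2 - 5) = 2 - 1*(-3) = 2 + 3 = 5)
x = -141 (x = 3*(-47) = -141)
D(s, c) = 5 (D(s, c) = 0 + 5 = 5)
(104 + D(x, 1/(-2 + 51)))*(-2289 + z) = (104 + 5)*(-2289 + 651) = 109*(-1638) = -178542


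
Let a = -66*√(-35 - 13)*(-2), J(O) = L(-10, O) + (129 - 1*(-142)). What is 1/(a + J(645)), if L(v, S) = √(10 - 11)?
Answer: 1/(271 + I + 528*I*√3) ≈ 0.00029727 - 0.0010043*I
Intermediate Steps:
L(v, S) = I (L(v, S) = √(-1) = I)
J(O) = 271 + I (J(O) = I + (129 - 1*(-142)) = I + (129 + 142) = I + 271 = 271 + I)
a = 528*I*√3 (a = -264*I*√3*(-2) = 528*I*√3 ≈ 914.52*I)
1/(a + J(645)) = 1/(528*I*√3 + (271 + I)) = 1/(271 + I + 528*I*√3)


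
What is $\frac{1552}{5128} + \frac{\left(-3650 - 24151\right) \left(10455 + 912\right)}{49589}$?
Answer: $- \frac{202555332581}{31786549} \approx -6372.4$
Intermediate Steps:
$\frac{1552}{5128} + \frac{\left(-3650 - 24151\right) \left(10455 + 912\right)}{49589} = 1552 \cdot \frac{1}{5128} + \left(-27801\right) 11367 \cdot \frac{1}{49589} = \frac{194}{641} - \frac{316013967}{49589} = - \frac{202555332581}{31786549}$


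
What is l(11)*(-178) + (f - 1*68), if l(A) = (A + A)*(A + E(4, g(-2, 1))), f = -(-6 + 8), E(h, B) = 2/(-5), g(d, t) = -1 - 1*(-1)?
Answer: -207898/5 ≈ -41580.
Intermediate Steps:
g(d, t) = 0 (g(d, t) = -1 + 1 = 0)
E(h, B) = -⅖ (E(h, B) = 2*(-⅕) = -⅖)
f = -2 (f = -1*2 = -2)
l(A) = 2*A*(-⅖ + A) (l(A) = (A + A)*(A - ⅖) = (2*A)*(-⅖ + A) = 2*A*(-⅖ + A))
l(11)*(-178) + (f - 1*68) = ((⅖)*11*(-2 + 5*11))*(-178) + (-2 - 1*68) = ((⅖)*11*(-2 + 55))*(-178) + (-2 - 68) = ((⅖)*11*53)*(-178) - 70 = (1166/5)*(-178) - 70 = -207548/5 - 70 = -207898/5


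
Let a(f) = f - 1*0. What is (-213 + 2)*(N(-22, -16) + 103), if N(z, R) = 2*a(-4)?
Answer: -20045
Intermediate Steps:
a(f) = f (a(f) = f + 0 = f)
N(z, R) = -8 (N(z, R) = 2*(-4) = -8)
(-213 + 2)*(N(-22, -16) + 103) = (-213 + 2)*(-8 + 103) = -211*95 = -20045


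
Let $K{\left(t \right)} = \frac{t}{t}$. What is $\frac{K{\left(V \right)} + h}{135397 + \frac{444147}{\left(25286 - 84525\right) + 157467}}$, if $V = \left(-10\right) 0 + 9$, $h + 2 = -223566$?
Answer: $- \frac{21960539276}{13300220663} \approx -1.6511$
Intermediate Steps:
$h = -223568$ ($h = -2 - 223566 = -223568$)
$V = 9$ ($V = 0 + 9 = 9$)
$K{\left(t \right)} = 1$
$\frac{K{\left(V \right)} + h}{135397 + \frac{444147}{\left(25286 - 84525\right) + 157467}} = \frac{1 - 223568}{135397 + \frac{444147}{\left(25286 - 84525\right) + 157467}} = - \frac{223567}{135397 + \frac{444147}{-59239 + 157467}} = - \frac{223567}{135397 + \frac{444147}{98228}} = - \frac{223567}{\frac{13300220663}{98228}} = \left(-223567\right) \frac{98228}{13300220663} = - \frac{21960539276}{13300220663}$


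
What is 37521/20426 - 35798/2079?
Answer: -93314827/6066522 ≈ -15.382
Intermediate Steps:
37521/20426 - 35798/2079 = 37521*(1/20426) - 35798*1/2079 = 37521/20426 - 5114/297 = -93314827/6066522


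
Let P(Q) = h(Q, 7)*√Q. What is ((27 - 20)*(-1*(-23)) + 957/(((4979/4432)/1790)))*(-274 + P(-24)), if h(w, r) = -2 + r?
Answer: -2080468458646/4979 + 75929505790*I*√6/4979 ≈ -4.1785e+8 + 3.7355e+7*I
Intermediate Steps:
P(Q) = 5*√Q (P(Q) = (-2 + 7)*√Q = 5*√Q)
((27 - 20)*(-1*(-23)) + 957/(((4979/4432)/1790)))*(-274 + P(-24)) = ((27 - 20)*(-1*(-23)) + 957/(((4979/4432)/1790)))*(-274 + 5*√(-24)) = (7*23 + 957/(((4979*(1/4432))*(1/1790))))*(-274 + 5*(2*I*√6)) = (161 + 957/(((4979/4432)*(1/1790))))*(-274 + 10*I*√6) = (161 + 957/(4979/7933280))*(-274 + 10*I*√6) = (161 + 957*(7933280/4979))*(-274 + 10*I*√6) = (161 + 7592148960/4979)*(-274 + 10*I*√6) = 7592950579*(-274 + 10*I*√6)/4979 = -2080468458646/4979 + 75929505790*I*√6/4979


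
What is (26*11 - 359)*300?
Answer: -21900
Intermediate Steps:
(26*11 - 359)*300 = (286 - 359)*300 = -73*300 = -21900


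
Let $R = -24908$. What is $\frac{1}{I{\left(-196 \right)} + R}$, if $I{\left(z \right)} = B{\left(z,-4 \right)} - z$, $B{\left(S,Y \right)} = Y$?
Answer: $- \frac{1}{24716} \approx -4.046 \cdot 10^{-5}$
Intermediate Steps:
$I{\left(z \right)} = -4 - z$
$\frac{1}{I{\left(-196 \right)} + R} = \frac{1}{\left(-4 - -196\right) - 24908} = \frac{1}{\left(-4 + 196\right) - 24908} = \frac{1}{192 - 24908} = \frac{1}{-24716} = - \frac{1}{24716}$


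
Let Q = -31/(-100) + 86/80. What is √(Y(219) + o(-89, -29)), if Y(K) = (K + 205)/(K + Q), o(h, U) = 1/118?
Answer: √52273395218022/5201086 ≈ 1.3901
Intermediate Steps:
Q = 277/200 (Q = -31*(-1/100) + 86*(1/80) = 31/100 + 43/40 = 277/200 ≈ 1.3850)
o(h, U) = 1/118
Y(K) = (205 + K)/(277/200 + K) (Y(K) = (K + 205)/(K + 277/200) = (205 + K)/(277/200 + K))
√(Y(219) + o(-89, -29)) = √(200*(205 + 219)/(277 + 200*219) + 1/118) = √(200*424/(277 + 43800) + 1/118) = √(200*424/44077 + 1/118) = √(200*(1/44077)*424 + 1/118) = √(84800/44077 + 1/118) = √(10050477/5201086) = √52273395218022/5201086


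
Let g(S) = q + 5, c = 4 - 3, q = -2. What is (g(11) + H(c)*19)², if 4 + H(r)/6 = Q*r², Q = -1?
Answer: 321489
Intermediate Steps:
c = 1
g(S) = 3 (g(S) = -2 + 5 = 3)
H(r) = -24 - 6*r² (H(r) = -24 + 6*(-r²) = -24 - 6*r²)
(g(11) + H(c)*19)² = (3 + (-24 - 6*1²)*19)² = (3 + (-24 - 6*1)*19)² = (3 + (-24 - 6)*19)² = (3 - 30*19)² = (3 - 570)² = (-567)² = 321489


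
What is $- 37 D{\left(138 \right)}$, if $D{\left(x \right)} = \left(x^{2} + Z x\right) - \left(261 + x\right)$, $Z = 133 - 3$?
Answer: $-1353645$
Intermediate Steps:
$Z = 130$
$D{\left(x \right)} = -261 + x^{2} + 129 x$ ($D{\left(x \right)} = \left(x^{2} + 130 x\right) - \left(261 + x\right) = -261 + x^{2} + 129 x$)
$- 37 D{\left(138 \right)} = - 37 \left(-261 + 138^{2} + 129 \cdot 138\right) = - 37 \left(-261 + 19044 + 17802\right) = \left(-37\right) 36585 = -1353645$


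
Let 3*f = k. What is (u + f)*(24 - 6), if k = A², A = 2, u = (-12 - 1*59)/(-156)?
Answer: 837/26 ≈ 32.192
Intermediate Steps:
u = 71/156 (u = (-12 - 59)*(-1/156) = -71*(-1/156) = 71/156 ≈ 0.45513)
k = 4 (k = 2² = 4)
f = 4/3 (f = (⅓)*4 = 4/3 ≈ 1.3333)
(u + f)*(24 - 6) = (71/156 + 4/3)*(24 - 6) = (93/52)*18 = 837/26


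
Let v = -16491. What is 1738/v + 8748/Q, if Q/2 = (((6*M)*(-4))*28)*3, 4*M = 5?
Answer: -4250633/2308740 ≈ -1.8411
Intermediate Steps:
M = 5/4 (M = (1/4)*5 = 5/4 ≈ 1.2500)
Q = -5040 (Q = 2*((((6*(5/4))*(-4))*28)*3) = 2*((((15/2)*(-4))*28)*3) = 2*(-30*28*3) = 2*(-840*3) = 2*(-2520) = -5040)
1738/v + 8748/Q = 1738/(-16491) + 8748/(-5040) = 1738*(-1/16491) + 8748*(-1/5040) = -1738/16491 - 243/140 = -4250633/2308740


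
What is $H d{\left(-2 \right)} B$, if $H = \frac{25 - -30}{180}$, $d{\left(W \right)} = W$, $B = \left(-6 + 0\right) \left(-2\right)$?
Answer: $- \frac{22}{3} \approx -7.3333$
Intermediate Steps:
$B = 12$ ($B = \left(-6\right) \left(-2\right) = 12$)
$H = \frac{11}{36}$ ($H = \left(25 + 30\right) \frac{1}{180} = 55 \cdot \frac{1}{180} = \frac{11}{36} \approx 0.30556$)
$H d{\left(-2 \right)} B = \frac{11}{36} \left(-2\right) 12 = \left(- \frac{11}{18}\right) 12 = - \frac{22}{3}$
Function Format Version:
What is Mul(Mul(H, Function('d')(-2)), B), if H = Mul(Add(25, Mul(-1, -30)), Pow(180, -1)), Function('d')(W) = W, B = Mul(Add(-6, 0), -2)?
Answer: Rational(-22, 3) ≈ -7.3333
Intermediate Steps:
B = 12 (B = Mul(-6, -2) = 12)
H = Rational(11, 36) (H = Mul(Add(25, 30), Rational(1, 180)) = Mul(55, Rational(1, 180)) = Rational(11, 36) ≈ 0.30556)
Mul(Mul(H, Function('d')(-2)), B) = Mul(Mul(Rational(11, 36), -2), 12) = Mul(Rational(-11, 18), 12) = Rational(-22, 3)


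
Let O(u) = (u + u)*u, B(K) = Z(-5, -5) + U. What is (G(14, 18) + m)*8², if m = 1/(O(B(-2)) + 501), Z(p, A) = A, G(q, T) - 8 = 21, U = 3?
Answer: 944768/509 ≈ 1856.1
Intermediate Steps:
G(q, T) = 29 (G(q, T) = 8 + 21 = 29)
B(K) = -2 (B(K) = -5 + 3 = -2)
O(u) = 2*u² (O(u) = (2*u)*u = 2*u²)
m = 1/509 (m = 1/(2*(-2)² + 501) = 1/(2*4 + 501) = 1/(8 + 501) = 1/509 ≈ 0.0019646)
(G(14, 18) + m)*8² = (29 + 1/509)*8² = (14762/509)*64 = 944768/509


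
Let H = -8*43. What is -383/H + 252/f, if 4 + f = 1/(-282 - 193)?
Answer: -40448717/653944 ≈ -61.854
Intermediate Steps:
f = -1901/475 (f = -4 + 1/(-282 - 193) = -4 + 1/(-475) = -4 - 1/475 = -1901/475 ≈ -4.0021)
H = -344
-383/H + 252/f = -383/(-344) + 252/(-1901/475) = -383*(-1/344) + 252*(-475/1901) = 383/344 - 119700/1901 = -40448717/653944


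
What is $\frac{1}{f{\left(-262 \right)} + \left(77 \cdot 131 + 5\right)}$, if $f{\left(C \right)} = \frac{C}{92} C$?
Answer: $\frac{23}{249277} \approx 9.2267 \cdot 10^{-5}$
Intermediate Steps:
$f{\left(C \right)} = \frac{C^{2}}{92}$ ($f{\left(C \right)} = C \frac{1}{92} C = \frac{C}{92} C = \frac{C^{2}}{92}$)
$\frac{1}{f{\left(-262 \right)} + \left(77 \cdot 131 + 5\right)} = \frac{1}{\frac{\left(-262\right)^{2}}{92} + \left(77 \cdot 131 + 5\right)} = \frac{1}{\frac{1}{92} \cdot 68644 + \left(10087 + 5\right)} = \frac{1}{\frac{17161}{23} + 10092} = \frac{1}{\frac{249277}{23}} = \frac{23}{249277}$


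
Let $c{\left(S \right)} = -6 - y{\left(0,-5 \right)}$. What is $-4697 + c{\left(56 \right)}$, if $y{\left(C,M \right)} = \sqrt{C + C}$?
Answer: $-4703$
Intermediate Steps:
$y{\left(C,M \right)} = \sqrt{2} \sqrt{C}$ ($y{\left(C,M \right)} = \sqrt{2 C} = \sqrt{2} \sqrt{C}$)
$c{\left(S \right)} = -6$ ($c{\left(S \right)} = -6 - \sqrt{2} \sqrt{0} = -6 - \sqrt{2} \cdot 0 = -6 - 0 = -6 + 0 = -6$)
$-4697 + c{\left(56 \right)} = -4697 - 6 = -4703$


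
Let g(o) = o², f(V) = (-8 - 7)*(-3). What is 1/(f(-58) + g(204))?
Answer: 1/41661 ≈ 2.4003e-5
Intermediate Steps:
f(V) = 45 (f(V) = -15*(-3) = 45)
1/(f(-58) + g(204)) = 1/(45 + 204²) = 1/(45 + 41616) = 1/41661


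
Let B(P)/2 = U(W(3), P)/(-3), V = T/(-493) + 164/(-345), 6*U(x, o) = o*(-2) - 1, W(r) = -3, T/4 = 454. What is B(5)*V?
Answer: -7781092/1530765 ≈ -5.0831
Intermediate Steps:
T = 1816 (T = 4*454 = 1816)
U(x, o) = -⅙ - o/3 (U(x, o) = (o*(-2) - 1)/6 = (-2*o - 1)/6 = (-1 - 2*o)/6 = -⅙ - o/3)
V = -707372/170085 (V = 1816/(-493) + 164/(-345) = 1816*(-1/493) + 164*(-1/345) = -1816/493 - 164/345 = -707372/170085 ≈ -4.1589)
B(P) = ⅑ + 2*P/9 (B(P) = 2*((-⅙ - P/3)/(-3)) = 2*((-⅙ - P/3)*(-⅓)) = 2*(1/18 + P/9) = ⅑ + 2*P/9)
B(5)*V = (⅑ + (2/9)*5)*(-707372/170085) = (⅑ + 10/9)*(-707372/170085) = (11/9)*(-707372/170085) = -7781092/1530765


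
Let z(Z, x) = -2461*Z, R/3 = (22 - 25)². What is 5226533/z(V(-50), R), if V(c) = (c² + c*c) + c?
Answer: -5226533/12181950 ≈ -0.42904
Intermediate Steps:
R = 27 (R = 3*(22 - 25)² = 3*(-3)² = 3*9 = 27)
V(c) = c + 2*c² (V(c) = (c² + c²) + c = 2*c² + c = c + 2*c²)
5226533/z(V(-50), R) = 5226533/((-(-123050)*(1 + 2*(-50)))) = 5226533/((-(-123050)*(1 - 100))) = 5226533/((-(-123050)*(-99))) = 5226533/((-2461*4950)) = 5226533/(-12181950) = 5226533*(-1/12181950) = -5226533/12181950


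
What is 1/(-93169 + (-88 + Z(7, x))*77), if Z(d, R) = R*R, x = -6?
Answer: -1/97173 ≈ -1.0291e-5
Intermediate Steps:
Z(d, R) = R**2
1/(-93169 + (-88 + Z(7, x))*77) = 1/(-93169 + (-88 + (-6)**2)*77) = 1/(-93169 + (-88 + 36)*77) = 1/(-93169 - 52*77) = 1/(-93169 - 4004) = 1/(-97173) = -1/97173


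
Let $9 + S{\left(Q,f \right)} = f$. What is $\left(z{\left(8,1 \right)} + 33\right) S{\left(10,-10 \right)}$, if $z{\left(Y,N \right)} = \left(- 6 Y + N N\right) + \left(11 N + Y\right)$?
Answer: $-95$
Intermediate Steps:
$S{\left(Q,f \right)} = -9 + f$
$z{\left(Y,N \right)} = N^{2} - 5 Y + 11 N$ ($z{\left(Y,N \right)} = \left(- 6 Y + N^{2}\right) + \left(Y + 11 N\right) = \left(N^{2} - 6 Y\right) + \left(Y + 11 N\right) = N^{2} - 5 Y + 11 N$)
$\left(z{\left(8,1 \right)} + 33\right) S{\left(10,-10 \right)} = \left(\left(1^{2} - 40 + 11 \cdot 1\right) + 33\right) \left(-9 - 10\right) = \left(\left(1 - 40 + 11\right) + 33\right) \left(-19\right) = \left(-28 + 33\right) \left(-19\right) = 5 \left(-19\right) = -95$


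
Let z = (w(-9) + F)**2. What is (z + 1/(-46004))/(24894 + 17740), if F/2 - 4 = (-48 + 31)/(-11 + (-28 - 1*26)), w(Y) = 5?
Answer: 35544572339/8286638414600 ≈ 0.0042894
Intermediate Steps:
F = 554/65 (F = 8 + 2*((-48 + 31)/(-11 + (-28 - 1*26))) = 8 + 2*(-17/(-11 + (-28 - 26))) = 8 + 2*(-17/(-11 - 54)) = 8 + 2*(-17/(-65)) = 8 + 2*(-17*(-1/65)) = 8 + 2*(17/65) = 8 + 34/65 = 554/65 ≈ 8.5231)
z = 772641/4225 (z = (5 + 554/65)**2 = (879/65)**2 = 772641/4225 ≈ 182.87)
(z + 1/(-46004))/(24894 + 17740) = (772641/4225 + 1/(-46004))/(24894 + 17740) = (772641/4225 - 1/46004)/42634 = (35544572339/194366900)*(1/42634) = 35544572339/8286638414600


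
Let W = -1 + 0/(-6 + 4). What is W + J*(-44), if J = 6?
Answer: -265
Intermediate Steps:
W = -1 (W = -1 + 0/(-2) = -1 + 0*(-½) = -1 + 0 = -1)
W + J*(-44) = -1 + 6*(-44) = -1 - 264 = -265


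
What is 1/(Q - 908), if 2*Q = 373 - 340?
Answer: -2/1783 ≈ -0.0011217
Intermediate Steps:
Q = 33/2 (Q = (373 - 340)/2 = (½)*33 = 33/2 ≈ 16.500)
1/(Q - 908) = 1/(33/2 - 908) = 1/(-1783/2) = -2/1783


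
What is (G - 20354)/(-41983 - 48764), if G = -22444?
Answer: 14266/30249 ≈ 0.47162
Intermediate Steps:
(G - 20354)/(-41983 - 48764) = (-22444 - 20354)/(-41983 - 48764) = -42798/(-90747) = -42798*(-1/90747) = 14266/30249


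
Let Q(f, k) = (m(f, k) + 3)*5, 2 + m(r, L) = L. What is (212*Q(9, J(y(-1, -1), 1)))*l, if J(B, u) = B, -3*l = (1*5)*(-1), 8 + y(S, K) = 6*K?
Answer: -68900/3 ≈ -22967.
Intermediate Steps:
y(S, K) = -8 + 6*K
m(r, L) = -2 + L
l = 5/3 (l = -1*5*(-1)/3 = -5*(-1)/3 = -⅓*(-5) = 5/3 ≈ 1.6667)
Q(f, k) = 5 + 5*k (Q(f, k) = ((-2 + k) + 3)*5 = (1 + k)*5 = 5 + 5*k)
(212*Q(9, J(y(-1, -1), 1)))*l = (212*(5 + 5*(-8 + 6*(-1))))*(5/3) = (212*(5 + 5*(-8 - 6)))*(5/3) = (212*(5 + 5*(-14)))*(5/3) = (212*(5 - 70))*(5/3) = (212*(-65))*(5/3) = -13780*5/3 = -68900/3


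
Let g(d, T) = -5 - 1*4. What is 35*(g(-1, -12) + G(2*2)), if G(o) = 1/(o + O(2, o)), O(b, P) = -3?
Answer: -280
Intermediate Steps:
G(o) = 1/(-3 + o) (G(o) = 1/(o - 3) = 1/(-3 + o))
g(d, T) = -9 (g(d, T) = -5 - 4 = -9)
35*(g(-1, -12) + G(2*2)) = 35*(-9 + 1/(-3 + 2*2)) = 35*(-9 + 1/(-3 + 4)) = 35*(-9 + 1/1) = 35*(-9 + 1) = 35*(-8) = -280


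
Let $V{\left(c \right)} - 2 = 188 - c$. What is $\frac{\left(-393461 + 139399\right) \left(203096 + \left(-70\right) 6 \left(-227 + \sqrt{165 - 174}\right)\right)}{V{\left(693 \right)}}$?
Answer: $\frac{75821247032}{503} - \frac{320118120 i}{503} \approx 1.5074 \cdot 10^{8} - 6.3642 \cdot 10^{5} i$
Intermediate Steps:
$V{\left(c \right)} = 190 - c$ ($V{\left(c \right)} = 2 - \left(-188 + c\right) = 190 - c$)
$\frac{\left(-393461 + 139399\right) \left(203096 + \left(-70\right) 6 \left(-227 + \sqrt{165 - 174}\right)\right)}{V{\left(693 \right)}} = \frac{\left(-393461 + 139399\right) \left(203096 + \left(-70\right) 6 \left(-227 + \sqrt{165 - 174}\right)\right)}{190 - 693} = \frac{\left(-254062\right) \left(203096 - 420 \left(-227 + \sqrt{-9}\right)\right)}{190 - 693} = \frac{\left(-254062\right) \left(203096 - 420 \left(-227 + 3 i\right)\right)}{-503} = - 254062 \left(203096 + \left(95340 - 1260 i\right)\right) \left(- \frac{1}{503}\right) = - 254062 \left(298436 - 1260 i\right) \left(- \frac{1}{503}\right) = \left(-75821247032 + 320118120 i\right) \left(- \frac{1}{503}\right) = \frac{75821247032}{503} - \frac{320118120 i}{503}$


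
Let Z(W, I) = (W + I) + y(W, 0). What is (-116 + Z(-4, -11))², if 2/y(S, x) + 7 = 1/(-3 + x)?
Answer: 2085136/121 ≈ 17233.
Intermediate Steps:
y(S, x) = 2/(-7 + 1/(-3 + x))
Z(W, I) = -3/11 + I + W (Z(W, I) = (W + I) + 2*(3 - 1*0)/(-22 + 7*0) = (I + W) + 2*(3 + 0)/(-22 + 0) = (I + W) + 2*3/(-22) = (I + W) + 2*(-1/22)*3 = (I + W) - 3/11 = -3/11 + I + W)
(-116 + Z(-4, -11))² = (-116 + (-3/11 - 11 - 4))² = (-116 - 168/11)² = (-1444/11)² = 2085136/121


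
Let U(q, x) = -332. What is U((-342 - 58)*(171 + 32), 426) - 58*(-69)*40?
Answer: 159748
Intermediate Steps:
U((-342 - 58)*(171 + 32), 426) - 58*(-69)*40 = -332 - 58*(-69)*40 = -332 + 4002*40 = -332 + 160080 = 159748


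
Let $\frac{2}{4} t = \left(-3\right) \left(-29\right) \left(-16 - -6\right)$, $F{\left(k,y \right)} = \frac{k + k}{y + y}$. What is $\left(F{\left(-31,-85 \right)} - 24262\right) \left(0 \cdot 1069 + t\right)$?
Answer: $\frac{717659172}{17} \approx 4.2215 \cdot 10^{7}$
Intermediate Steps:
$F{\left(k,y \right)} = \frac{k}{y}$ ($F{\left(k,y \right)} = \frac{2 k}{2 y} = 2 k \frac{1}{2 y} = \frac{k}{y}$)
$t = -1740$ ($t = 2 \left(-3\right) \left(-29\right) \left(-16 - -6\right) = 2 \cdot 87 \left(-16 + 6\right) = 2 \cdot 87 \left(-10\right) = 2 \left(-870\right) = -1740$)
$\left(F{\left(-31,-85 \right)} - 24262\right) \left(0 \cdot 1069 + t\right) = \left(- \frac{31}{-85} - 24262\right) \left(0 \cdot 1069 - 1740\right) = \left(\left(-31\right) \left(- \frac{1}{85}\right) - 24262\right) \left(0 - 1740\right) = \left(\frac{31}{85} - 24262\right) \left(-1740\right) = \left(- \frac{2062239}{85}\right) \left(-1740\right) = \frac{717659172}{17}$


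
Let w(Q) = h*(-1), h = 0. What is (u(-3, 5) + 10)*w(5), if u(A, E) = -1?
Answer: 0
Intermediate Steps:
w(Q) = 0 (w(Q) = 0*(-1) = 0)
(u(-3, 5) + 10)*w(5) = (-1 + 10)*0 = 9*0 = 0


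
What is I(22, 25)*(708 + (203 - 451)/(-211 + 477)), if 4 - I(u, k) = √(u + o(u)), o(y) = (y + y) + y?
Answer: 376160/133 - 188080*√22/133 ≈ -3804.6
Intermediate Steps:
o(y) = 3*y (o(y) = 2*y + y = 3*y)
I(u, k) = 4 - 2*√u (I(u, k) = 4 - √(u + 3*u) = 4 - √(4*u) = 4 - 2*√u)
I(22, 25)*(708 + (203 - 451)/(-211 + 477)) = (4 - 2*√22)*(708 + (203 - 451)/(-211 + 477)) = (4 - 2*√22)*(708 - 248/266) = (4 - 2*√22)*(708 - 248*1/266) = (4 - 2*√22)*(708 - 124/133) = (4 - 2*√22)*(94040/133) = 376160/133 - 188080*√22/133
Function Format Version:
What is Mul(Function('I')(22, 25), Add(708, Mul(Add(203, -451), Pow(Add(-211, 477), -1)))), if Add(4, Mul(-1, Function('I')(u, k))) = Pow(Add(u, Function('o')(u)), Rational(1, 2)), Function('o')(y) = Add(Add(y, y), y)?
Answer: Add(Rational(376160, 133), Mul(Rational(-188080, 133), Pow(22, Rational(1, 2)))) ≈ -3804.6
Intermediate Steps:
Function('o')(y) = Mul(3, y) (Function('o')(y) = Add(Mul(2, y), y) = Mul(3, y))
Function('I')(u, k) = Add(4, Mul(-2, Pow(u, Rational(1, 2)))) (Function('I')(u, k) = Add(4, Mul(-1, Pow(Add(u, Mul(3, u)), Rational(1, 2)))) = Add(4, Mul(-1, Pow(Mul(4, u), Rational(1, 2)))) = Add(4, Mul(-1, Mul(2, Pow(u, Rational(1, 2))))) = Add(4, Mul(-2, Pow(u, Rational(1, 2)))))
Mul(Function('I')(22, 25), Add(708, Mul(Add(203, -451), Pow(Add(-211, 477), -1)))) = Mul(Add(4, Mul(-2, Pow(22, Rational(1, 2)))), Add(708, Mul(Add(203, -451), Pow(Add(-211, 477), -1)))) = Mul(Add(4, Mul(-2, Pow(22, Rational(1, 2)))), Add(708, Mul(-248, Pow(266, -1)))) = Mul(Add(4, Mul(-2, Pow(22, Rational(1, 2)))), Add(708, Mul(-248, Rational(1, 266)))) = Mul(Add(4, Mul(-2, Pow(22, Rational(1, 2)))), Add(708, Rational(-124, 133))) = Mul(Add(4, Mul(-2, Pow(22, Rational(1, 2)))), Rational(94040, 133)) = Add(Rational(376160, 133), Mul(Rational(-188080, 133), Pow(22, Rational(1, 2))))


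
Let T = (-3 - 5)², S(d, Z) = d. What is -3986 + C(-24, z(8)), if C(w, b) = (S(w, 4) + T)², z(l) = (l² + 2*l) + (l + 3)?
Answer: -2386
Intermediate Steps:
z(l) = 3 + l² + 3*l (z(l) = (l² + 2*l) + (3 + l) = 3 + l² + 3*l)
T = 64 (T = (-8)² = 64)
C(w, b) = (64 + w)² (C(w, b) = (w + 64)² = (64 + w)²)
-3986 + C(-24, z(8)) = -3986 + (64 - 24)² = -3986 + 40² = -3986 + 1600 = -2386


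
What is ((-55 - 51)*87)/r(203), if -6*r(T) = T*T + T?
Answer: 159/119 ≈ 1.3361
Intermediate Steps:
r(T) = -T/6 - T²/6 (r(T) = -(T*T + T)/6 = -(T² + T)/6 = -(T + T²)/6 = -T/6 - T²/6)
((-55 - 51)*87)/r(203) = ((-55 - 51)*87)/((-⅙*203*(1 + 203))) = (-106*87)/((-⅙*203*204)) = -9222/(-6902) = -9222*(-1/6902) = 159/119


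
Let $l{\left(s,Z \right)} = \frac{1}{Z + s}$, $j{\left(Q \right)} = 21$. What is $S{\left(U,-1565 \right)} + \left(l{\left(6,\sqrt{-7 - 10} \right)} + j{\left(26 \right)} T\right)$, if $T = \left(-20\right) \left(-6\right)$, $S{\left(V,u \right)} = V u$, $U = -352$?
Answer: $\frac{29330206}{53} - \frac{i \sqrt{17}}{53} \approx 5.534 \cdot 10^{5} - 0.077794 i$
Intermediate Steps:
$T = 120$
$S{\left(U,-1565 \right)} + \left(l{\left(6,\sqrt{-7 - 10} \right)} + j{\left(26 \right)} T\right) = \left(-352\right) \left(-1565\right) + \left(\frac{1}{\sqrt{-7 - 10} + 6} + 21 \cdot 120\right) = 550880 + \left(\frac{1}{\sqrt{-17} + 6} + 2520\right) = 550880 + \left(\frac{1}{i \sqrt{17} + 6} + 2520\right) = 550880 + \left(\frac{1}{6 + i \sqrt{17}} + 2520\right) = 550880 + \left(2520 + \frac{1}{6 + i \sqrt{17}}\right) = 553400 + \frac{1}{6 + i \sqrt{17}}$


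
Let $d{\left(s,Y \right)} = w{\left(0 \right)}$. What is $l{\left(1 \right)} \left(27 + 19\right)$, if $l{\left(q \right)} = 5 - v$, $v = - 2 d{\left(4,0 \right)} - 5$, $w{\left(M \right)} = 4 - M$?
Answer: $828$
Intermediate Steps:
$d{\left(s,Y \right)} = 4$ ($d{\left(s,Y \right)} = 4 - 0 = 4 + 0 = 4$)
$v = -13$ ($v = \left(-2\right) 4 - 5 = -8 - 5 = -13$)
$l{\left(q \right)} = 18$ ($l{\left(q \right)} = 5 - -13 = 5 + 13 = 18$)
$l{\left(1 \right)} \left(27 + 19\right) = 18 \left(27 + 19\right) = 18 \cdot 46 = 828$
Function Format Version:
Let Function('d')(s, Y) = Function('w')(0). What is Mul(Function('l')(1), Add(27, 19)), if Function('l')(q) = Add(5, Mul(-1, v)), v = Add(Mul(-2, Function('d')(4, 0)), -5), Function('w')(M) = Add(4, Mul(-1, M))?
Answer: 828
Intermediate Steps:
Function('d')(s, Y) = 4 (Function('d')(s, Y) = Add(4, Mul(-1, 0)) = Add(4, 0) = 4)
v = -13 (v = Add(Mul(-2, 4), -5) = Add(-8, -5) = -13)
Function('l')(q) = 18 (Function('l')(q) = Add(5, Mul(-1, -13)) = Add(5, 13) = 18)
Mul(Function('l')(1), Add(27, 19)) = Mul(18, Add(27, 19)) = Mul(18, 46) = 828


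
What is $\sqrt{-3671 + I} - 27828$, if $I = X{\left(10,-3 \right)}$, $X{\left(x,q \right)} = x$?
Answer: $-27828 + i \sqrt{3661} \approx -27828.0 + 60.506 i$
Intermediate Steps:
$I = 10$
$\sqrt{-3671 + I} - 27828 = \sqrt{-3671 + 10} - 27828 = \sqrt{-3661} - 27828 = i \sqrt{3661} - 27828 = -27828 + i \sqrt{3661}$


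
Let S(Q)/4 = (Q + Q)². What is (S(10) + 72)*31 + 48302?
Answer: 100134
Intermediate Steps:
S(Q) = 16*Q² (S(Q) = 4*(Q + Q)² = 4*(2*Q)² = 4*(4*Q²) = 16*Q²)
(S(10) + 72)*31 + 48302 = (16*10² + 72)*31 + 48302 = (16*100 + 72)*31 + 48302 = (1600 + 72)*31 + 48302 = 1672*31 + 48302 = 51832 + 48302 = 100134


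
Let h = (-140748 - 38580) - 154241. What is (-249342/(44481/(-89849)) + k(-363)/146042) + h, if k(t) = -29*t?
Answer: 368300879695195/2165364734 ≈ 1.7009e+5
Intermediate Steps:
h = -333569 (h = -179328 - 154241 = -333569)
(-249342/(44481/(-89849)) + k(-363)/146042) + h = (-249342/(44481/(-89849)) - 29*(-363)/146042) - 333569 = (-249342/(44481*(-1/89849)) + 10527*(1/146042)) - 333569 = (-249342/(-44481/89849) + 10527/146042) - 333569 = (-249342*(-89849/44481) + 10527/146042) - 333569 = (7467709786/14827 + 10527/146042) - 333569 = 1090599428650841/2165364734 - 333569 = 368300879695195/2165364734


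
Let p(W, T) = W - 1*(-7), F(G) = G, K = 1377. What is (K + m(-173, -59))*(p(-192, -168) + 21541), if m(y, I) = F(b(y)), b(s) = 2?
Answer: 29449924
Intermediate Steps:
m(y, I) = 2
p(W, T) = 7 + W (p(W, T) = W + 7 = 7 + W)
(K + m(-173, -59))*(p(-192, -168) + 21541) = (1377 + 2)*((7 - 192) + 21541) = 1379*(-185 + 21541) = 1379*21356 = 29449924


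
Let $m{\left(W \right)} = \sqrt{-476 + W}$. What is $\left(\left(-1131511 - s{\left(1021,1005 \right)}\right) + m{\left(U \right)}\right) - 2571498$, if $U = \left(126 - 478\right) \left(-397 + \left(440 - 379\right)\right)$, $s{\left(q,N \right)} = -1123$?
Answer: $-3701886 + 14 \sqrt{601} \approx -3.7015 \cdot 10^{6}$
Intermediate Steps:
$U = 118272$ ($U = - 352 \left(-397 + 61\right) = \left(-352\right) \left(-336\right) = 118272$)
$\left(\left(-1131511 - s{\left(1021,1005 \right)}\right) + m{\left(U \right)}\right) - 2571498 = \left(\left(-1131511 - -1123\right) + \sqrt{-476 + 118272}\right) - 2571498 = \left(\left(-1131511 + 1123\right) + \sqrt{117796}\right) - 2571498 = \left(-1130388 + 14 \sqrt{601}\right) - 2571498 = -3701886 + 14 \sqrt{601}$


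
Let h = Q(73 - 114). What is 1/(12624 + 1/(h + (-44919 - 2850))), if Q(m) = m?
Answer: 47810/603553439 ≈ 7.9214e-5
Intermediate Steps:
h = -41 (h = 73 - 114 = -41)
1/(12624 + 1/(h + (-44919 - 2850))) = 1/(12624 + 1/(-41 + (-44919 - 2850))) = 1/(12624 + 1/(-41 - 47769)) = 1/(12624 + 1/(-47810)) = 1/(12624 - 1/47810) = 1/(603553439/47810) = 47810/603553439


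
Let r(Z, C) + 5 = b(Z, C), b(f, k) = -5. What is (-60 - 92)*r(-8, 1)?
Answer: 1520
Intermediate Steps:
r(Z, C) = -10 (r(Z, C) = -5 - 5 = -10)
(-60 - 92)*r(-8, 1) = (-60 - 92)*(-10) = -152*(-10) = 1520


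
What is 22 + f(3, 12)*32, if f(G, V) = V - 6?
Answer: 214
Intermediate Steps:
f(G, V) = -6 + V
22 + f(3, 12)*32 = 22 + (-6 + 12)*32 = 22 + 6*32 = 22 + 192 = 214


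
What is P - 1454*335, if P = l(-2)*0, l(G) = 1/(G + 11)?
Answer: -487090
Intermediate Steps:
l(G) = 1/(11 + G)
P = 0 (P = 0/(11 - 2) = 0/9 = (1/9)*0 = 0)
P - 1454*335 = 0 - 1454*335 = 0 - 487090 = -487090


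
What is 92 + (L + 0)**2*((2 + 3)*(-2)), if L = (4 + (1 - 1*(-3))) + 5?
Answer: -1598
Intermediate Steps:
L = 13 (L = (4 + (1 + 3)) + 5 = (4 + 4) + 5 = 8 + 5 = 13)
92 + (L + 0)**2*((2 + 3)*(-2)) = 92 + (13 + 0)**2*((2 + 3)*(-2)) = 92 + 13**2*(5*(-2)) = 92 + 169*(-10) = 92 - 1690 = -1598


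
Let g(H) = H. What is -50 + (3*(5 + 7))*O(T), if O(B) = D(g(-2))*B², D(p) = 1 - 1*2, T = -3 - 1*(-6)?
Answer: -374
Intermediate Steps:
T = 3 (T = -3 + 6 = 3)
D(p) = -1 (D(p) = 1 - 2 = -1)
O(B) = -B²
-50 + (3*(5 + 7))*O(T) = -50 + (3*(5 + 7))*(-1*3²) = -50 + (3*12)*(-1*9) = -50 + 36*(-9) = -50 - 324 = -374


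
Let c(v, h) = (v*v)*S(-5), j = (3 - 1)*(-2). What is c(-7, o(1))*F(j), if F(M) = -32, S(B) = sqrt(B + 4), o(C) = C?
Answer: -1568*I ≈ -1568.0*I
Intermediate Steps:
j = -4 (j = 2*(-2) = -4)
S(B) = sqrt(4 + B)
c(v, h) = I*v**2 (c(v, h) = (v*v)*sqrt(4 - 5) = v**2*sqrt(-1) = v**2*I = I*v**2)
c(-7, o(1))*F(j) = (I*(-7)**2)*(-32) = (I*49)*(-32) = (49*I)*(-32) = -1568*I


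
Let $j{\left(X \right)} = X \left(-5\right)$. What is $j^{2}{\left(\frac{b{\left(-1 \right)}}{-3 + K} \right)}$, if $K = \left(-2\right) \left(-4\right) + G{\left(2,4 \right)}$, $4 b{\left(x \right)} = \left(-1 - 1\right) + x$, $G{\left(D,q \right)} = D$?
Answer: $\frac{225}{784} \approx 0.28699$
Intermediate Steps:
$b{\left(x \right)} = - \frac{1}{2} + \frac{x}{4}$ ($b{\left(x \right)} = \frac{\left(-1 - 1\right) + x}{4} = \frac{-2 + x}{4} = - \frac{1}{2} + \frac{x}{4}$)
$K = 10$ ($K = \left(-2\right) \left(-4\right) + 2 = 8 + 2 = 10$)
$j{\left(X \right)} = - 5 X$
$j^{2}{\left(\frac{b{\left(-1 \right)}}{-3 + K} \right)} = \left(- 5 \frac{- \frac{1}{2} + \frac{1}{4} \left(-1\right)}{-3 + 10}\right)^{2} = \left(- 5 \frac{- \frac{1}{2} - \frac{1}{4}}{7}\right)^{2} = \left(- 5 \cdot \frac{1}{7} \left(- \frac{3}{4}\right)\right)^{2} = \left(\left(-5\right) \left(- \frac{3}{28}\right)\right)^{2} = \left(\frac{15}{28}\right)^{2} = \frac{225}{784}$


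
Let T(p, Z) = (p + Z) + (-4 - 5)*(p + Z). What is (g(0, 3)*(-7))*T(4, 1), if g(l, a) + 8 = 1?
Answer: -1960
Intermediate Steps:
g(l, a) = -7 (g(l, a) = -8 + 1 = -7)
T(p, Z) = -8*Z - 8*p (T(p, Z) = (Z + p) - 9*(Z + p) = (Z + p) + (-9*Z - 9*p) = -8*Z - 8*p)
(g(0, 3)*(-7))*T(4, 1) = (-7*(-7))*(-8*1 - 8*4) = 49*(-8 - 32) = 49*(-40) = -1960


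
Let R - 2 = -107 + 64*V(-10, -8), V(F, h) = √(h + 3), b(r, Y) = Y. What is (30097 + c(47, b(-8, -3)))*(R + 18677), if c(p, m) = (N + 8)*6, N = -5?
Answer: 559295780 + 1927360*I*√5 ≈ 5.593e+8 + 4.3097e+6*I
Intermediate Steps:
V(F, h) = √(3 + h)
c(p, m) = 18 (c(p, m) = (-5 + 8)*6 = 3*6 = 18)
R = -105 + 64*I*√5 (R = 2 + (-107 + 64*√(3 - 8)) = 2 + (-107 + 64*√(-5)) = 2 + (-107 + 64*(I*√5)) = 2 + (-107 + 64*I*√5) = -105 + 64*I*√5 ≈ -105.0 + 143.11*I)
(30097 + c(47, b(-8, -3)))*(R + 18677) = (30097 + 18)*((-105 + 64*I*√5) + 18677) = 30115*(18572 + 64*I*√5) = 559295780 + 1927360*I*√5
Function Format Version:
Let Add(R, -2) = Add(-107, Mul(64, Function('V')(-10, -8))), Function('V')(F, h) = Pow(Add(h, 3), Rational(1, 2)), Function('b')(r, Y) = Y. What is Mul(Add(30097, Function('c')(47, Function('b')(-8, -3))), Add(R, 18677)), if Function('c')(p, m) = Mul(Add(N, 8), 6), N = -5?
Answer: Add(559295780, Mul(1927360, I, Pow(5, Rational(1, 2)))) ≈ Add(5.5930e+8, Mul(4.3097e+6, I))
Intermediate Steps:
Function('V')(F, h) = Pow(Add(3, h), Rational(1, 2))
Function('c')(p, m) = 18 (Function('c')(p, m) = Mul(Add(-5, 8), 6) = Mul(3, 6) = 18)
R = Add(-105, Mul(64, I, Pow(5, Rational(1, 2)))) (R = Add(2, Add(-107, Mul(64, Pow(Add(3, -8), Rational(1, 2))))) = Add(2, Add(-107, Mul(64, Pow(-5, Rational(1, 2))))) = Add(2, Add(-107, Mul(64, Mul(I, Pow(5, Rational(1, 2)))))) = Add(2, Add(-107, Mul(64, I, Pow(5, Rational(1, 2))))) = Add(-105, Mul(64, I, Pow(5, Rational(1, 2)))) ≈ Add(-105.00, Mul(143.11, I)))
Mul(Add(30097, Function('c')(47, Function('b')(-8, -3))), Add(R, 18677)) = Mul(Add(30097, 18), Add(Add(-105, Mul(64, I, Pow(5, Rational(1, 2)))), 18677)) = Mul(30115, Add(18572, Mul(64, I, Pow(5, Rational(1, 2))))) = Add(559295780, Mul(1927360, I, Pow(5, Rational(1, 2))))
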